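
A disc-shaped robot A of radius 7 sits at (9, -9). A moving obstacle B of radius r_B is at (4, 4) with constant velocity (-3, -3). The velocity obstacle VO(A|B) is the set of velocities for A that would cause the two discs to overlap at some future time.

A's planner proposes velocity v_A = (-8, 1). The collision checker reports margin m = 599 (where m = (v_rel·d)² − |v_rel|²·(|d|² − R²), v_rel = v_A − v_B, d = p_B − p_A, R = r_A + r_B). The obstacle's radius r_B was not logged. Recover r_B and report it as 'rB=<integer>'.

m = 599
d = (-5, 13);  v_rel = (-5, 4),  |v_rel|² = 41
v_rel×d = (-5)·(13) − (4)·(-5) = -45
since m = R²·41 − (-45)²:  R² = (2025 + 599) / 41 = 64
R = √64 = 8  ⇒  r_B = 8 − 7 = 1

rB=1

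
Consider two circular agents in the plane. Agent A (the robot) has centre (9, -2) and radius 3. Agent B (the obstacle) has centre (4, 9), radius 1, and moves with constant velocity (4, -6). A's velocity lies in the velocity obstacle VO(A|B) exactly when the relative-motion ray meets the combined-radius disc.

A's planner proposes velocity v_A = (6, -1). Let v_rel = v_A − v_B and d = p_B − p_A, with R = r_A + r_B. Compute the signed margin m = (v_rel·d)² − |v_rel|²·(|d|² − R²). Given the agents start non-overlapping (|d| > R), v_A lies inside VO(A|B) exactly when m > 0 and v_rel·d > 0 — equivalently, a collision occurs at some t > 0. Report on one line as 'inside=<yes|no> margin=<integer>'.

d = (-5, 11),  |d|² = 146;  R = 3+1 = 4,  c = 146−4² = 130
v_rel = (2, 5),  |v_rel|² = 29;  v_rel·d = (2)·(-5) + (5)·(11) = 45
29·t² − 90·t + 130 = 0  ⇒  m = 45² − 29·130 = -1745
m = -1745 < 0,  v_rel·d = 45 > 0  ⇒  outside

inside=no margin=-1745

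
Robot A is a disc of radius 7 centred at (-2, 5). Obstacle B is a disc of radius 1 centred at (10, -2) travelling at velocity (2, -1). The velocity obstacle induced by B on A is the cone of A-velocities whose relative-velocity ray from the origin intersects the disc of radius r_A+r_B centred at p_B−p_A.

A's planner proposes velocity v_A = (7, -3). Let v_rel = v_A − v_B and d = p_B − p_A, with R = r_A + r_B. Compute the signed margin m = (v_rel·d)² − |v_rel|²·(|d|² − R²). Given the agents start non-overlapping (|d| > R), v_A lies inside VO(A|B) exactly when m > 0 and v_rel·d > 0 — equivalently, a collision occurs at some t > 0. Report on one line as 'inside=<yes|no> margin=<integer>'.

d = (12, -7),  |d|² = 193;  R = 7+1 = 8,  c = 193−8² = 129
v_rel = (5, -2),  |v_rel|² = 29;  v_rel·d = (5)·(12) + (-2)·(-7) = 74
29·t² − 148·t + 129 = 0  ⇒  m = 74² − 29·129 = 1735
m = 1735 > 0,  v_rel·d = 74 > 0  ⇒  inside

inside=yes margin=1735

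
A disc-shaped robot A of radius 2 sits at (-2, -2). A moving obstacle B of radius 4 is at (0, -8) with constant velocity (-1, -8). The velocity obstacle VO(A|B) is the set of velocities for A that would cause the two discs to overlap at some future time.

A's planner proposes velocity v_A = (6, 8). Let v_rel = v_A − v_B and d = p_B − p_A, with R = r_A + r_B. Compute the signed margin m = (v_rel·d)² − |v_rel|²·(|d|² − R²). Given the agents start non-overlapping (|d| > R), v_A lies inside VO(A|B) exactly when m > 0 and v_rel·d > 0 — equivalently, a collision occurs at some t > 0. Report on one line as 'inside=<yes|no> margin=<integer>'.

d = (2, -6),  |d|² = 40;  R = 2+4 = 6,  c = 40−6² = 4
v_rel = (7, 16),  |v_rel|² = 305;  v_rel·d = (7)·(2) + (16)·(-6) = -82
305·t² + 164·t + 4 = 0  ⇒  m = (-82)² − 305·4 = 5504
m = 5504 > 0,  v_rel·d = -82 < 0  ⇒  outside

inside=no margin=5504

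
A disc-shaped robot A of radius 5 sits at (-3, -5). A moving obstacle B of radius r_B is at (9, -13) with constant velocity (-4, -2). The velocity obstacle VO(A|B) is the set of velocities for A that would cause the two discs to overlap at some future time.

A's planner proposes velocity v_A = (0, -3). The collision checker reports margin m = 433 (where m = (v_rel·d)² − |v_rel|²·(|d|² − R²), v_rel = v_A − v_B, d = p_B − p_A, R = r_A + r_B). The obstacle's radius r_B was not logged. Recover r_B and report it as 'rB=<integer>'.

m = 433
d = (12, -8);  v_rel = (4, -1),  |v_rel|² = 17
v_rel×d = (4)·(-8) − (-1)·(12) = -20
since m = R²·17 − (-20)²:  R² = (400 + 433) / 17 = 49
R = √49 = 7  ⇒  r_B = 7 − 5 = 2

rB=2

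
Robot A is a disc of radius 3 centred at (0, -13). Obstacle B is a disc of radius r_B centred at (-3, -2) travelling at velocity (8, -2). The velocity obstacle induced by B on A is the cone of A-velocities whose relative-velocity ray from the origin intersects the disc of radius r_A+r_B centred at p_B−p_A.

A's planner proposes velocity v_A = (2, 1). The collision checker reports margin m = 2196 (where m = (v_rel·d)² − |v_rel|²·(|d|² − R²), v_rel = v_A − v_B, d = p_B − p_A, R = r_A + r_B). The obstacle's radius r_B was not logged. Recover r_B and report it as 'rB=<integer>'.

m = 2196
d = (-3, 11);  v_rel = (-6, 3),  |v_rel|² = 45
v_rel×d = (-6)·(11) − (3)·(-3) = -57
since m = R²·45 − (-57)²:  R² = (3249 + 2196) / 45 = 121
R = √121 = 11  ⇒  r_B = 11 − 3 = 8

rB=8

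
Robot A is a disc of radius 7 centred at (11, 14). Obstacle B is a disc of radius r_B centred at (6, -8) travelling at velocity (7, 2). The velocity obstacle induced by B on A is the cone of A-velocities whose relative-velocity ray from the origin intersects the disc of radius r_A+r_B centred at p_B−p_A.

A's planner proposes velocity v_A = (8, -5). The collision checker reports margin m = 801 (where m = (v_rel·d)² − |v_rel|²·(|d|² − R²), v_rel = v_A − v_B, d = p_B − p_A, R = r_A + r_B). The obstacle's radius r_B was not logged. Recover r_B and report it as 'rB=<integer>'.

m = 801
d = (-5, -22);  v_rel = (1, -7),  |v_rel|² = 50
v_rel×d = (1)·(-22) − (-7)·(-5) = -57
since m = R²·50 − (-57)²:  R² = (3249 + 801) / 50 = 81
R = √81 = 9  ⇒  r_B = 9 − 7 = 2

rB=2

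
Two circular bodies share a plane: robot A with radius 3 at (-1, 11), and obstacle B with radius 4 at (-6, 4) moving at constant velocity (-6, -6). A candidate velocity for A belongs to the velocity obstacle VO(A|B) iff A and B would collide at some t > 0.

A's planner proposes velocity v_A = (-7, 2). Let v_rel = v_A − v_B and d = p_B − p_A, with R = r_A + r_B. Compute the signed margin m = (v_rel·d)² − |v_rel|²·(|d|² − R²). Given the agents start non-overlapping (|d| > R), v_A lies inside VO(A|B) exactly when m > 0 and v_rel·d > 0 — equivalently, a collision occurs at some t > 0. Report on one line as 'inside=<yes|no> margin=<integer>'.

d = (-5, -7),  |d|² = 74;  R = 3+4 = 7,  c = 74−7² = 25
v_rel = (-1, 8),  |v_rel|² = 65;  v_rel·d = (-1)·(-5) + (8)·(-7) = -51
65·t² + 102·t + 25 = 0  ⇒  m = (-51)² − 65·25 = 976
m = 976 > 0,  v_rel·d = -51 < 0  ⇒  outside

inside=no margin=976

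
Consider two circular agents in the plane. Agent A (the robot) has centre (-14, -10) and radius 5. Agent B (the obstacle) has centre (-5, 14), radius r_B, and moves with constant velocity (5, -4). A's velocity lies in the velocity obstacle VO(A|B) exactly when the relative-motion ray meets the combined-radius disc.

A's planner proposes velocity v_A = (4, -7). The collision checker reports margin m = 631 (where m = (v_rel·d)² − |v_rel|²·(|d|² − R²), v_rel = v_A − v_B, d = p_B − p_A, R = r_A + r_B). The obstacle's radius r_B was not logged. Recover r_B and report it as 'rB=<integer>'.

m = 631
d = (9, 24);  v_rel = (-1, -3),  |v_rel|² = 10
v_rel×d = (-1)·(24) − (-3)·(9) = 3
since m = R²·10 − 3²:  R² = (9 + 631) / 10 = 64
R = √64 = 8  ⇒  r_B = 8 − 5 = 3

rB=3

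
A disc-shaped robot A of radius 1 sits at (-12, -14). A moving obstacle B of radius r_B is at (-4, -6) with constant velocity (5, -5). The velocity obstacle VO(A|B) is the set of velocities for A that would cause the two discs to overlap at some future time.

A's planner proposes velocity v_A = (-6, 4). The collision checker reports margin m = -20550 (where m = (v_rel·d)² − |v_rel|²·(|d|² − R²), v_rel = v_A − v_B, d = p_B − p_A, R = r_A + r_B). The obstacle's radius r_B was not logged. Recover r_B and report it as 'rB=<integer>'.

m = -20550
d = (8, 8);  v_rel = (-11, 9),  |v_rel|² = 202
v_rel×d = (-11)·(8) − (9)·(8) = -160
since m = R²·202 − (-160)²:  R² = (25600 + -20550) / 202 = 25
R = √25 = 5  ⇒  r_B = 5 − 1 = 4

rB=4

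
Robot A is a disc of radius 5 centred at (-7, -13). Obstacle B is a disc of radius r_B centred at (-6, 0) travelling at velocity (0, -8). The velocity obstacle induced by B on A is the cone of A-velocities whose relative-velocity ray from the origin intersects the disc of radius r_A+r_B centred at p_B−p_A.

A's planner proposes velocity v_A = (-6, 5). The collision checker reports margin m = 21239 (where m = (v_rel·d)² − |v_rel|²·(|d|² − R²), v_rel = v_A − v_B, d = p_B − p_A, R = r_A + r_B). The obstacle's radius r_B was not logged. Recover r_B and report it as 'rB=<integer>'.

m = 21239
d = (1, 13);  v_rel = (-6, 13),  |v_rel|² = 205
v_rel×d = (-6)·(13) − (13)·(1) = -91
since m = R²·205 − (-91)²:  R² = (8281 + 21239) / 205 = 144
R = √144 = 12  ⇒  r_B = 12 − 5 = 7

rB=7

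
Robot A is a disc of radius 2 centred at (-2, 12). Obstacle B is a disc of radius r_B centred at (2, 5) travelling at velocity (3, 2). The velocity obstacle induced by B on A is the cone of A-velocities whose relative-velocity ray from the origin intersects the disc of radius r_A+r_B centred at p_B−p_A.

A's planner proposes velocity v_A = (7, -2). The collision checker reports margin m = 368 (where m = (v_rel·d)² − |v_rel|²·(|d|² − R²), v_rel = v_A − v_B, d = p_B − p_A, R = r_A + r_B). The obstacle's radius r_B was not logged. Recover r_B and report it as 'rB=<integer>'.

m = 368
d = (4, -7);  v_rel = (4, -4),  |v_rel|² = 32
v_rel×d = (4)·(-7) − (-4)·(4) = -12
since m = R²·32 − (-12)²:  R² = (144 + 368) / 32 = 16
R = √16 = 4  ⇒  r_B = 4 − 2 = 2

rB=2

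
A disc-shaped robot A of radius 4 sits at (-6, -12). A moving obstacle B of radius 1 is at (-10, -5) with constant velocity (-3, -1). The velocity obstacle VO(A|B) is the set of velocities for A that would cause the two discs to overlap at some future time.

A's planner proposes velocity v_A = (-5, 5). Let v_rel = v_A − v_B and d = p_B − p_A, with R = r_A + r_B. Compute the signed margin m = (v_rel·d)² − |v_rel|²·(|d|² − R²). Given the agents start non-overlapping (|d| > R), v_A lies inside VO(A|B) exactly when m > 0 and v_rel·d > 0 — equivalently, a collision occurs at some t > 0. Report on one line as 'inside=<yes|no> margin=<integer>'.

d = (-4, 7),  |d|² = 65;  R = 4+1 = 5,  c = 65−5² = 40
v_rel = (-2, 6),  |v_rel|² = 40;  v_rel·d = (-2)·(-4) + (6)·(7) = 50
40·t² − 100·t + 40 = 0  ⇒  m = 50² − 40·40 = 900
m = 900 > 0,  v_rel·d = 50 > 0  ⇒  inside

inside=yes margin=900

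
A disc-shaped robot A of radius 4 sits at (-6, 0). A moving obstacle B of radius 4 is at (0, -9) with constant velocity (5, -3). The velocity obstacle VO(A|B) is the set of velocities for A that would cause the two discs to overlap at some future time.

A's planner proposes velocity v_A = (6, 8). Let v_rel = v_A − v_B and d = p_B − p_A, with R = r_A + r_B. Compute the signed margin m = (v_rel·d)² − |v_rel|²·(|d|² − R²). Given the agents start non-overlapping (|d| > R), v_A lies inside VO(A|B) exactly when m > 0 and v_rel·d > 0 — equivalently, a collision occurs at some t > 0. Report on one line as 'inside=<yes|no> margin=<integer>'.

d = (6, -9),  |d|² = 117;  R = 4+4 = 8,  c = 117−8² = 53
v_rel = (1, 11),  |v_rel|² = 122;  v_rel·d = (1)·(6) + (11)·(-9) = -93
122·t² + 186·t + 53 = 0  ⇒  m = (-93)² − 122·53 = 2183
m = 2183 > 0,  v_rel·d = -93 < 0  ⇒  outside

inside=no margin=2183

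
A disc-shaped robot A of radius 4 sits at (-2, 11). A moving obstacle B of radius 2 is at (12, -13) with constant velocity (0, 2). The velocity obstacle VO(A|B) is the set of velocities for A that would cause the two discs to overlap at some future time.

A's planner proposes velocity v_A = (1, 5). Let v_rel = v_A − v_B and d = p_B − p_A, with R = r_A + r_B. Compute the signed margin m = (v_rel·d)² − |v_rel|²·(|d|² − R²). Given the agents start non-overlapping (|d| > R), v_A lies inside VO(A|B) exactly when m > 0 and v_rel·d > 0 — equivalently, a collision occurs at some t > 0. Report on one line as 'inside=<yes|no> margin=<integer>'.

d = (14, -24),  |d|² = 772;  R = 4+2 = 6,  c = 772−6² = 736
v_rel = (1, 3),  |v_rel|² = 10;  v_rel·d = (1)·(14) + (3)·(-24) = -58
10·t² + 116·t + 736 = 0  ⇒  m = (-58)² − 10·736 = -3996
m = -3996 < 0,  v_rel·d = -58 < 0  ⇒  outside

inside=no margin=-3996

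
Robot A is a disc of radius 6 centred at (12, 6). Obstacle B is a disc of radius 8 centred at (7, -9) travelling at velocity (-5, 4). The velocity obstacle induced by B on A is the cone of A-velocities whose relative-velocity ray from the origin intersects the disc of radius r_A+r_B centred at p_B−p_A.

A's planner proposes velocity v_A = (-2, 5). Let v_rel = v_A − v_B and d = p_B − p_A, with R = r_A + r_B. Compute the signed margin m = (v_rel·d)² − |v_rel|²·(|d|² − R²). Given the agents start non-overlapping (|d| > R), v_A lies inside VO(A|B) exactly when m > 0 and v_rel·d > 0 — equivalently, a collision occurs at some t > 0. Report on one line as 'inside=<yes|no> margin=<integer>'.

d = (-5, -15),  |d|² = 250;  R = 6+8 = 14,  c = 250−14² = 54
v_rel = (3, 1),  |v_rel|² = 10;  v_rel·d = (3)·(-5) + (1)·(-15) = -30
10·t² + 60·t + 54 = 0  ⇒  m = (-30)² − 10·54 = 360
m = 360 > 0,  v_rel·d = -30 < 0  ⇒  outside

inside=no margin=360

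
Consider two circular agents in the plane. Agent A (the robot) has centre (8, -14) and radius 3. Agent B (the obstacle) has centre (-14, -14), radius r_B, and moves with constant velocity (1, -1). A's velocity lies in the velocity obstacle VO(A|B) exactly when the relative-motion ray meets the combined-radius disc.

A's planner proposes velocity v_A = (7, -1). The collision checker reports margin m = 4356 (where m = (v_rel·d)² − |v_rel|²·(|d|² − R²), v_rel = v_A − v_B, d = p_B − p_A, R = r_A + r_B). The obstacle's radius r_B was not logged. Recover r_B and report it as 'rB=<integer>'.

m = 4356
d = (-22, 0);  v_rel = (6, 0),  |v_rel|² = 36
v_rel×d = (6)·(0) − (0)·(-22) = 0
since m = R²·36 − 0²:  R² = (0 + 4356) / 36 = 121
R = √121 = 11  ⇒  r_B = 11 − 3 = 8

rB=8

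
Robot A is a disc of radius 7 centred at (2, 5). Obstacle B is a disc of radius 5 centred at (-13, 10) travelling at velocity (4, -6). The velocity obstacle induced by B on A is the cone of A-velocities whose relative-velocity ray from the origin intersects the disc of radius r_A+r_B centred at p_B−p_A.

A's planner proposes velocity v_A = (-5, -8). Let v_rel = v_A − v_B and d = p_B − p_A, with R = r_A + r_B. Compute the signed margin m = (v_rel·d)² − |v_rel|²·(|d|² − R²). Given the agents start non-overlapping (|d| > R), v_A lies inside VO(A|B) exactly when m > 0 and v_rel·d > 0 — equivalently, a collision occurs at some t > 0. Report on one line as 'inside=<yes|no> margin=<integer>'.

d = (-15, 5),  |d|² = 250;  R = 7+5 = 12,  c = 250−12² = 106
v_rel = (-9, -2),  |v_rel|² = 85;  v_rel·d = (-9)·(-15) + (-2)·(5) = 125
85·t² − 250·t + 106 = 0  ⇒  m = 125² − 85·106 = 6615
m = 6615 > 0,  v_rel·d = 125 > 0  ⇒  inside

inside=yes margin=6615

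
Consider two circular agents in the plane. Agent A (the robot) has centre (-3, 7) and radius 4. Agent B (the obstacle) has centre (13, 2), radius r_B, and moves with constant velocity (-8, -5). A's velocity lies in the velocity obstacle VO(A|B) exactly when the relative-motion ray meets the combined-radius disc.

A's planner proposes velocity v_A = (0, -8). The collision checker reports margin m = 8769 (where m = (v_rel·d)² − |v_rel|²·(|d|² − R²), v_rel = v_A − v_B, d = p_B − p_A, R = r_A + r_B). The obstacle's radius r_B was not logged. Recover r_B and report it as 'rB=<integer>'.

m = 8769
d = (16, -5);  v_rel = (8, -3),  |v_rel|² = 73
v_rel×d = (8)·(-5) − (-3)·(16) = 8
since m = R²·73 − 8²:  R² = (64 + 8769) / 73 = 121
R = √121 = 11  ⇒  r_B = 11 − 4 = 7

rB=7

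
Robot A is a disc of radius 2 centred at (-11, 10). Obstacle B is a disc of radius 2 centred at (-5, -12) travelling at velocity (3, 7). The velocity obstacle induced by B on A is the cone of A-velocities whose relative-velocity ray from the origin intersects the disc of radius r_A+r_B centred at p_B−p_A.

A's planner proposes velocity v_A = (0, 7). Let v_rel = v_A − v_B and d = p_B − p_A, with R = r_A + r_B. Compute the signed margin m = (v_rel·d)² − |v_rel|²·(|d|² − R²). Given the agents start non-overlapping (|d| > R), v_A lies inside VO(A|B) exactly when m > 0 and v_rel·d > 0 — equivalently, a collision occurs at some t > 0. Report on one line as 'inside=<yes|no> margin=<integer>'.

d = (6, -22),  |d|² = 520;  R = 2+2 = 4,  c = 520−4² = 504
v_rel = (-3, 0),  |v_rel|² = 9;  v_rel·d = (-3)·(6) + (0)·(-22) = -18
9·t² + 36·t + 504 = 0  ⇒  m = (-18)² − 9·504 = -4212
m = -4212 < 0,  v_rel·d = -18 < 0  ⇒  outside

inside=no margin=-4212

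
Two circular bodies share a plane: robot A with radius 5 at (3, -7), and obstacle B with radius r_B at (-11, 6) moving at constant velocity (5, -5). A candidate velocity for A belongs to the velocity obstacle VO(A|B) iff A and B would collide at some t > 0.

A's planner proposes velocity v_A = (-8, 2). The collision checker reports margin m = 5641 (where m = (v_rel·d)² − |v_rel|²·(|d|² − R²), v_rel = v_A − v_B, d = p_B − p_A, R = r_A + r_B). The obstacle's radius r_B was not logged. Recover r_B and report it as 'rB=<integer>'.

m = 5641
d = (-14, 13);  v_rel = (-13, 7),  |v_rel|² = 218
v_rel×d = (-13)·(13) − (7)·(-14) = -71
since m = R²·218 − (-71)²:  R² = (5041 + 5641) / 218 = 49
R = √49 = 7  ⇒  r_B = 7 − 5 = 2

rB=2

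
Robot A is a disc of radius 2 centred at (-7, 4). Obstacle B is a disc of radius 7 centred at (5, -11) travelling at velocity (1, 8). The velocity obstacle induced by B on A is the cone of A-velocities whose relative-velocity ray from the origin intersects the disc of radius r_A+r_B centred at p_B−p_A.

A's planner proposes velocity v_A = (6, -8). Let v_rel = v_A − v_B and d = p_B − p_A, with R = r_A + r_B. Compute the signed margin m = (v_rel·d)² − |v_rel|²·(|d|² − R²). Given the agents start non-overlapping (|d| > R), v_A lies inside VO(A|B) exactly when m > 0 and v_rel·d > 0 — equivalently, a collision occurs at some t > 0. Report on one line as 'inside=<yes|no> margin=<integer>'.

d = (12, -15),  |d|² = 369;  R = 2+7 = 9,  c = 369−9² = 288
v_rel = (5, -16),  |v_rel|² = 281;  v_rel·d = (5)·(12) + (-16)·(-15) = 300
281·t² − 600·t + 288 = 0  ⇒  m = 300² − 281·288 = 9072
m = 9072 > 0,  v_rel·d = 300 > 0  ⇒  inside

inside=yes margin=9072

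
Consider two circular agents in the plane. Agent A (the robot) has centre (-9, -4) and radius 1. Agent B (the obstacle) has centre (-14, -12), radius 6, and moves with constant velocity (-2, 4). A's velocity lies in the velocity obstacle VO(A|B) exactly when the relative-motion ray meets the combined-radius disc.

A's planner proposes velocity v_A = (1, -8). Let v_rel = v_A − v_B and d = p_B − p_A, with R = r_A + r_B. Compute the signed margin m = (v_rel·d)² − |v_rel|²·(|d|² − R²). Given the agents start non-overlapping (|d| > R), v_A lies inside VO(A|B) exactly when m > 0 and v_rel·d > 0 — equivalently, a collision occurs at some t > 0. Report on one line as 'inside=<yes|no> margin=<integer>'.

d = (-5, -8),  |d|² = 89;  R = 1+6 = 7,  c = 89−7² = 40
v_rel = (3, -12),  |v_rel|² = 153;  v_rel·d = (3)·(-5) + (-12)·(-8) = 81
153·t² − 162·t + 40 = 0  ⇒  m = 81² − 153·40 = 441
m = 441 > 0,  v_rel·d = 81 > 0  ⇒  inside

inside=yes margin=441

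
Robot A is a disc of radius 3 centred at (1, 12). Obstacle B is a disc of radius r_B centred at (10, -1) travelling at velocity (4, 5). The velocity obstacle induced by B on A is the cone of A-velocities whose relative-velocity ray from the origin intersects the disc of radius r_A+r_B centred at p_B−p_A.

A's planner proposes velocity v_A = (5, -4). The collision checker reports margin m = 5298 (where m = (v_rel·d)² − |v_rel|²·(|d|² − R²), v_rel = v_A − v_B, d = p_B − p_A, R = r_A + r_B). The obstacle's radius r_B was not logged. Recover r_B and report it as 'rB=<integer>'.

m = 5298
d = (9, -13);  v_rel = (1, -9),  |v_rel|² = 82
v_rel×d = (1)·(-13) − (-9)·(9) = 68
since m = R²·82 − 68²:  R² = (4624 + 5298) / 82 = 121
R = √121 = 11  ⇒  r_B = 11 − 3 = 8

rB=8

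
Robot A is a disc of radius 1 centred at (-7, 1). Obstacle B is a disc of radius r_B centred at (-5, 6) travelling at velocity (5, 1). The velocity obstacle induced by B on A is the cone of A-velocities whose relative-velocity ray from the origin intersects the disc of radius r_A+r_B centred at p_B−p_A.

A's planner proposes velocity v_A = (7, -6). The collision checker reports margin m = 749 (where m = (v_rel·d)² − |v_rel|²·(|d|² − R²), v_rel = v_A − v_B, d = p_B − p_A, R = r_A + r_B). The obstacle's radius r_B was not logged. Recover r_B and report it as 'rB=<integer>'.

m = 749
d = (2, 5);  v_rel = (2, -7),  |v_rel|² = 53
v_rel×d = (2)·(5) − (-7)·(2) = 24
since m = R²·53 − 24²:  R² = (576 + 749) / 53 = 25
R = √25 = 5  ⇒  r_B = 5 − 1 = 4

rB=4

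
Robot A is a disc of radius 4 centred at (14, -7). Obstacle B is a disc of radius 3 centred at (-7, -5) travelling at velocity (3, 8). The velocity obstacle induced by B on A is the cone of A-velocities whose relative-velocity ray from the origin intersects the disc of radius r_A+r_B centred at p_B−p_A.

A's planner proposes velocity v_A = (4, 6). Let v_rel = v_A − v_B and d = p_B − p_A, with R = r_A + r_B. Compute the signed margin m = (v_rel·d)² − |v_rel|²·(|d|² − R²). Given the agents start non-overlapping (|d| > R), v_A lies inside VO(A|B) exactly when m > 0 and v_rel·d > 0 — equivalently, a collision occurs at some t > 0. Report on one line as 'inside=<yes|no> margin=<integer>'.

d = (-21, 2),  |d|² = 445;  R = 4+3 = 7,  c = 445−7² = 396
v_rel = (1, -2),  |v_rel|² = 5;  v_rel·d = (1)·(-21) + (-2)·(2) = -25
5·t² + 50·t + 396 = 0  ⇒  m = (-25)² − 5·396 = -1355
m = -1355 < 0,  v_rel·d = -25 < 0  ⇒  outside

inside=no margin=-1355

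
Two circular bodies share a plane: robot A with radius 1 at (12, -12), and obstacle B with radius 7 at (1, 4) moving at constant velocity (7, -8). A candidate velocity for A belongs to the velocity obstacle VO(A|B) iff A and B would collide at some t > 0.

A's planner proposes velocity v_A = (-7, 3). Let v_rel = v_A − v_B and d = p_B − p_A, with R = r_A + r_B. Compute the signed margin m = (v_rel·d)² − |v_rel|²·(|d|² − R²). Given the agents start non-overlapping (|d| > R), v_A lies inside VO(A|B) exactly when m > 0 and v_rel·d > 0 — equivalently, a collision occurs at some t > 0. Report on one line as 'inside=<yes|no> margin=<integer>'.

d = (-11, 16),  |d|² = 377;  R = 1+7 = 8,  c = 377−8² = 313
v_rel = (-14, 11),  |v_rel|² = 317;  v_rel·d = (-14)·(-11) + (11)·(16) = 330
317·t² − 660·t + 313 = 0  ⇒  m = 330² − 317·313 = 9679
m = 9679 > 0,  v_rel·d = 330 > 0  ⇒  inside

inside=yes margin=9679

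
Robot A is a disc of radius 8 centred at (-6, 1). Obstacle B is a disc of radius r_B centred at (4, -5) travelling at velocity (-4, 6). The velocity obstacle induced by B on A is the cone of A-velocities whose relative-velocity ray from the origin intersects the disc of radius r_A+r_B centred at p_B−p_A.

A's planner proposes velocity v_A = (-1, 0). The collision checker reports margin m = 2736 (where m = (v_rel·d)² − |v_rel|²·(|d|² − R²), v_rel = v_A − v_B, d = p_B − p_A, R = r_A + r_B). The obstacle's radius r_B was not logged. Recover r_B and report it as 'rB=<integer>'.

m = 2736
d = (10, -6);  v_rel = (3, -6),  |v_rel|² = 45
v_rel×d = (3)·(-6) − (-6)·(10) = 42
since m = R²·45 − 42²:  R² = (1764 + 2736) / 45 = 100
R = √100 = 10  ⇒  r_B = 10 − 8 = 2

rB=2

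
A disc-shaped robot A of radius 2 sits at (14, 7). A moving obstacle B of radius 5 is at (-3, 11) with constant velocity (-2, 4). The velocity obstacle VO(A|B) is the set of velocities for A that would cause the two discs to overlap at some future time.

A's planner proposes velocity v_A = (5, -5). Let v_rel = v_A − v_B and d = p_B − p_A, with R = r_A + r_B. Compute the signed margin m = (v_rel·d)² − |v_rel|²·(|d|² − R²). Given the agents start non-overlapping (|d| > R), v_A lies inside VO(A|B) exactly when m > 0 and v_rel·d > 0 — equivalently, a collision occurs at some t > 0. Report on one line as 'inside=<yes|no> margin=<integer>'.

d = (-17, 4),  |d|² = 305;  R = 2+5 = 7,  c = 305−7² = 256
v_rel = (7, -9),  |v_rel|² = 130;  v_rel·d = (7)·(-17) + (-9)·(4) = -155
130·t² + 310·t + 256 = 0  ⇒  m = (-155)² − 130·256 = -9255
m = -9255 < 0,  v_rel·d = -155 < 0  ⇒  outside

inside=no margin=-9255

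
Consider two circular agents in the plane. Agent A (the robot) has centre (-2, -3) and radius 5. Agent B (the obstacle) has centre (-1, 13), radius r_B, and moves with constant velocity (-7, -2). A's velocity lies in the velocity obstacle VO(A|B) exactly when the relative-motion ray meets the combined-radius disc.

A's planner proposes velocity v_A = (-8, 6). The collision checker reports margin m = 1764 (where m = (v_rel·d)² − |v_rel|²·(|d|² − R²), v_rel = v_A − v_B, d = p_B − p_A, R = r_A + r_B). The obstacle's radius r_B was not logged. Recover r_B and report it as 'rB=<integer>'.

m = 1764
d = (1, 16);  v_rel = (-1, 8),  |v_rel|² = 65
v_rel×d = (-1)·(16) − (8)·(1) = -24
since m = R²·65 − (-24)²:  R² = (576 + 1764) / 65 = 36
R = √36 = 6  ⇒  r_B = 6 − 5 = 1

rB=1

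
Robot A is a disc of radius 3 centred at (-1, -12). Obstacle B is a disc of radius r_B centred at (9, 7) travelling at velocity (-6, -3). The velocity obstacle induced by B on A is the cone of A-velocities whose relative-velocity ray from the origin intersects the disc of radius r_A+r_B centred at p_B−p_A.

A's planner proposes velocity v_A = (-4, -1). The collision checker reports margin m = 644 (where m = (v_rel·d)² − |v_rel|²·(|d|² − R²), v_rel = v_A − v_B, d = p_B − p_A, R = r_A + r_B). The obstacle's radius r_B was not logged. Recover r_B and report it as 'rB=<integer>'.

m = 644
d = (10, 19);  v_rel = (2, 2),  |v_rel|² = 8
v_rel×d = (2)·(19) − (2)·(10) = 18
since m = R²·8 − 18²:  R² = (324 + 644) / 8 = 121
R = √121 = 11  ⇒  r_B = 11 − 3 = 8

rB=8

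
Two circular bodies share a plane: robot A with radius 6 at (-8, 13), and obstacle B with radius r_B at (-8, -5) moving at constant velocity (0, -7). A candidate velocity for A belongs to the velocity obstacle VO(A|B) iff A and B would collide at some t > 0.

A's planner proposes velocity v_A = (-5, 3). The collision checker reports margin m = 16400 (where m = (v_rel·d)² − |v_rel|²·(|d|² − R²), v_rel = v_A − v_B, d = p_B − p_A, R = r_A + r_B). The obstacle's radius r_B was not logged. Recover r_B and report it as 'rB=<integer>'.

m = 16400
d = (0, -18);  v_rel = (-5, 10),  |v_rel|² = 125
v_rel×d = (-5)·(-18) − (10)·(0) = 90
since m = R²·125 − 90²:  R² = (8100 + 16400) / 125 = 196
R = √196 = 14  ⇒  r_B = 14 − 6 = 8

rB=8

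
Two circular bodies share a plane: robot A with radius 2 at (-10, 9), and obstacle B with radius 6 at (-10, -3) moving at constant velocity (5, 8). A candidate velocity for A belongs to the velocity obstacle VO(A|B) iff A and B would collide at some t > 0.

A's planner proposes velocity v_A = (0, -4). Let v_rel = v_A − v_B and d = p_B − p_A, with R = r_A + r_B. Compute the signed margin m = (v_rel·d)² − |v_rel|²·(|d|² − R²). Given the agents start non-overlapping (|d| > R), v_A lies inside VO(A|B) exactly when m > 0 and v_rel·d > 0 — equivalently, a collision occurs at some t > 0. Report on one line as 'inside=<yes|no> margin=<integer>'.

d = (0, -12),  |d|² = 144;  R = 2+6 = 8,  c = 144−8² = 80
v_rel = (-5, -12),  |v_rel|² = 169;  v_rel·d = (-5)·(0) + (-12)·(-12) = 144
169·t² − 288·t + 80 = 0  ⇒  m = 144² − 169·80 = 7216
m = 7216 > 0,  v_rel·d = 144 > 0  ⇒  inside

inside=yes margin=7216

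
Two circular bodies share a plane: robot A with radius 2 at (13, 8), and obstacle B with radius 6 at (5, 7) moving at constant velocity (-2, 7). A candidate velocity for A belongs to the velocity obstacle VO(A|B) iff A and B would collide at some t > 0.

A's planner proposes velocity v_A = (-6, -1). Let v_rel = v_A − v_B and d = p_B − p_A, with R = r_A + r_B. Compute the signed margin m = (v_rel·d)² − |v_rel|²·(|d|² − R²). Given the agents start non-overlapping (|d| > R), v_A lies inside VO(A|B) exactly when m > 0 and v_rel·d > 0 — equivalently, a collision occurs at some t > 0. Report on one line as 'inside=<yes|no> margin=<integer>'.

d = (-8, -1),  |d|² = 65;  R = 2+6 = 8,  c = 65−8² = 1
v_rel = (-4, -8),  |v_rel|² = 80;  v_rel·d = (-4)·(-8) + (-8)·(-1) = 40
80·t² − 80·t + 1 = 0  ⇒  m = 40² − 80·1 = 1520
m = 1520 > 0,  v_rel·d = 40 > 0  ⇒  inside

inside=yes margin=1520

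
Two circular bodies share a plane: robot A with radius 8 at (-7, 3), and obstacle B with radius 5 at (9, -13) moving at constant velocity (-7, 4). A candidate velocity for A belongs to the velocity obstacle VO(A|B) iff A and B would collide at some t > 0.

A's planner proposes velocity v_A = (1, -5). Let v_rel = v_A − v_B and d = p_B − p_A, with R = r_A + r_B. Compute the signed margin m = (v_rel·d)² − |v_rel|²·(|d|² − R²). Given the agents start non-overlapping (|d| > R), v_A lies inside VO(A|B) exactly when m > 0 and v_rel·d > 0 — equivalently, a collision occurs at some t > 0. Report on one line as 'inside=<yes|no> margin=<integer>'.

d = (16, -16),  |d|² = 512;  R = 8+5 = 13,  c = 512−13² = 343
v_rel = (8, -9),  |v_rel|² = 145;  v_rel·d = (8)·(16) + (-9)·(-16) = 272
145·t² − 544·t + 343 = 0  ⇒  m = 272² − 145·343 = 24249
m = 24249 > 0,  v_rel·d = 272 > 0  ⇒  inside

inside=yes margin=24249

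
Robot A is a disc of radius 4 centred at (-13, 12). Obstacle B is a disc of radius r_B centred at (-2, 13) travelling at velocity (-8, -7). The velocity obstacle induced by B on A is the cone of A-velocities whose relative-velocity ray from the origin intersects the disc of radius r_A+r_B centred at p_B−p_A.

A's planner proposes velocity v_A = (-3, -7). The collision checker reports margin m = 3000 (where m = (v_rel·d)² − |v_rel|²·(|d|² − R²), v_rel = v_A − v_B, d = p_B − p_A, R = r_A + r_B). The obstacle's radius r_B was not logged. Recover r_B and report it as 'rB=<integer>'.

m = 3000
d = (11, 1);  v_rel = (5, 0),  |v_rel|² = 25
v_rel×d = (5)·(1) − (0)·(11) = 5
since m = R²·25 − 5²:  R² = (25 + 3000) / 25 = 121
R = √121 = 11  ⇒  r_B = 11 − 4 = 7

rB=7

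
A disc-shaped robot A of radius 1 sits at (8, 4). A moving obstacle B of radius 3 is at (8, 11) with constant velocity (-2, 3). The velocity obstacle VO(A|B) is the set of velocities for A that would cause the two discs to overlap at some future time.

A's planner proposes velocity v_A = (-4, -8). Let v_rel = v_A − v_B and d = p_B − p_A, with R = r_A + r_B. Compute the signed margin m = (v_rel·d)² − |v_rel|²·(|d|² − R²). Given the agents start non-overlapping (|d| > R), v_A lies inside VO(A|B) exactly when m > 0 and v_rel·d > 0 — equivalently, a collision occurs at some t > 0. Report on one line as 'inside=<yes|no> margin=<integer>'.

d = (0, 7),  |d|² = 49;  R = 1+3 = 4,  c = 49−4² = 33
v_rel = (-2, -11),  |v_rel|² = 125;  v_rel·d = (-2)·(0) + (-11)·(7) = -77
125·t² + 154·t + 33 = 0  ⇒  m = (-77)² − 125·33 = 1804
m = 1804 > 0,  v_rel·d = -77 < 0  ⇒  outside

inside=no margin=1804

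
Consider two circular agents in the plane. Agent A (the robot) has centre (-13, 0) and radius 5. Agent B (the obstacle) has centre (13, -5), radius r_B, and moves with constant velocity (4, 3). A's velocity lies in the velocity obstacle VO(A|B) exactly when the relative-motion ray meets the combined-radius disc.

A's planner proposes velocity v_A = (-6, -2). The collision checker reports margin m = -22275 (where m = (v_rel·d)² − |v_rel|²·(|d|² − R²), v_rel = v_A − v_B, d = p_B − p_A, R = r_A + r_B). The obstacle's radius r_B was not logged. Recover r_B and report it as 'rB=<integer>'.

m = -22275
d = (26, -5);  v_rel = (-10, -5),  |v_rel|² = 125
v_rel×d = (-10)·(-5) − (-5)·(26) = 180
since m = R²·125 − 180²:  R² = (32400 + -22275) / 125 = 81
R = √81 = 9  ⇒  r_B = 9 − 5 = 4

rB=4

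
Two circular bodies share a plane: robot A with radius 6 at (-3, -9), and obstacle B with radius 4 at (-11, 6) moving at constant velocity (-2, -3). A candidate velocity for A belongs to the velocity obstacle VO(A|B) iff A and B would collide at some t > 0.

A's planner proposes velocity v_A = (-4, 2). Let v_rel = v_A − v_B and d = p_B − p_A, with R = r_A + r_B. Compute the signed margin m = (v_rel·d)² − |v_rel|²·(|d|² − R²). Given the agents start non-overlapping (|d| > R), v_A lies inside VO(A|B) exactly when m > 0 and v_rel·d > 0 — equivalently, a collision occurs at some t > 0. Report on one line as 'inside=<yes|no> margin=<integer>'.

d = (-8, 15),  |d|² = 289;  R = 6+4 = 10,  c = 289−10² = 189
v_rel = (-2, 5),  |v_rel|² = 29;  v_rel·d = (-2)·(-8) + (5)·(15) = 91
29·t² − 182·t + 189 = 0  ⇒  m = 91² − 29·189 = 2800
m = 2800 > 0,  v_rel·d = 91 > 0  ⇒  inside

inside=yes margin=2800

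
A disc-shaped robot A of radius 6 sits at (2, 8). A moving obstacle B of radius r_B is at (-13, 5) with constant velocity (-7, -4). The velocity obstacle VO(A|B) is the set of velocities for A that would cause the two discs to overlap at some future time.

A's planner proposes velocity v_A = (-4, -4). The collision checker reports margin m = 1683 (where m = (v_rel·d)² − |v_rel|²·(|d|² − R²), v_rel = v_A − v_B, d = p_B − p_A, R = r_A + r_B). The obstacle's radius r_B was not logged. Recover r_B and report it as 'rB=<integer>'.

m = 1683
d = (-15, -3);  v_rel = (3, 0),  |v_rel|² = 9
v_rel×d = (3)·(-3) − (0)·(-15) = -9
since m = R²·9 − (-9)²:  R² = (81 + 1683) / 9 = 196
R = √196 = 14  ⇒  r_B = 14 − 6 = 8

rB=8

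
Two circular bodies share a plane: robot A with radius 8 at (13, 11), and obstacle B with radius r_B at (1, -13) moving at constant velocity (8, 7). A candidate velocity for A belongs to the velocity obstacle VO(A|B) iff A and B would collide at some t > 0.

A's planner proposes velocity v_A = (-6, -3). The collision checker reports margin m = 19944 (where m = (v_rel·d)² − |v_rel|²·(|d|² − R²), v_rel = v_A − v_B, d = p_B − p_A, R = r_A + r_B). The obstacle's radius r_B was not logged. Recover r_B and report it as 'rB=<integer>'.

m = 19944
d = (-12, -24);  v_rel = (-14, -10),  |v_rel|² = 296
v_rel×d = (-14)·(-24) − (-10)·(-12) = 216
since m = R²·296 − 216²:  R² = (46656 + 19944) / 296 = 225
R = √225 = 15  ⇒  r_B = 15 − 8 = 7

rB=7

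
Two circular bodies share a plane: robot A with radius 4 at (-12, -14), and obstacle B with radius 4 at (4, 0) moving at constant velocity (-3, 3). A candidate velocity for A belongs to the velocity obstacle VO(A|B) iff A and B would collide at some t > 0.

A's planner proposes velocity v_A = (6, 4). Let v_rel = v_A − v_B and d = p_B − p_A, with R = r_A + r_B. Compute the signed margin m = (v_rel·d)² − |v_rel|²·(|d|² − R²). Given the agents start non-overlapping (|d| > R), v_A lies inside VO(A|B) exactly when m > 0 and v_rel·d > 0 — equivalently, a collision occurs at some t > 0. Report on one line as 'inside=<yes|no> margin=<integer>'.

d = (16, 14),  |d|² = 452;  R = 4+4 = 8,  c = 452−8² = 388
v_rel = (9, 1),  |v_rel|² = 82;  v_rel·d = (9)·(16) + (1)·(14) = 158
82·t² − 316·t + 388 = 0  ⇒  m = 158² − 82·388 = -6852
m = -6852 < 0,  v_rel·d = 158 > 0  ⇒  outside

inside=no margin=-6852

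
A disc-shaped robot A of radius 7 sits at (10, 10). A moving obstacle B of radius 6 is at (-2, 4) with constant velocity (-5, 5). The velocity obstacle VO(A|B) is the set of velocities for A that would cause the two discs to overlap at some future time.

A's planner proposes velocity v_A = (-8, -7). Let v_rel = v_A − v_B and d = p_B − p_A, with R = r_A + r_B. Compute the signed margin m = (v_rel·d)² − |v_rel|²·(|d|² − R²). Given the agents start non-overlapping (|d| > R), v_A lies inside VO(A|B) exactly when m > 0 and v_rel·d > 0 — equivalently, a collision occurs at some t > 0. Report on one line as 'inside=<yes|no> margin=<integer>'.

d = (-12, -6),  |d|² = 180;  R = 7+6 = 13,  c = 180−13² = 11
v_rel = (-3, -12),  |v_rel|² = 153;  v_rel·d = (-3)·(-12) + (-12)·(-6) = 108
153·t² − 216·t + 11 = 0  ⇒  m = 108² − 153·11 = 9981
m = 9981 > 0,  v_rel·d = 108 > 0  ⇒  inside

inside=yes margin=9981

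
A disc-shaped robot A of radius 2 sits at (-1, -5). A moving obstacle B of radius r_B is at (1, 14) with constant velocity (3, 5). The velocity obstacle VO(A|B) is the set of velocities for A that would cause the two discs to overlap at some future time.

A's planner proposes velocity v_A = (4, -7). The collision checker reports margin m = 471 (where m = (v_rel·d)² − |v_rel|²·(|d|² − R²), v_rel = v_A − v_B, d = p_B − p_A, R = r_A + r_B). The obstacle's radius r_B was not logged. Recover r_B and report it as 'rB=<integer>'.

m = 471
d = (2, 19);  v_rel = (1, -12),  |v_rel|² = 145
v_rel×d = (1)·(19) − (-12)·(2) = 43
since m = R²·145 − 43²:  R² = (1849 + 471) / 145 = 16
R = √16 = 4  ⇒  r_B = 4 − 2 = 2

rB=2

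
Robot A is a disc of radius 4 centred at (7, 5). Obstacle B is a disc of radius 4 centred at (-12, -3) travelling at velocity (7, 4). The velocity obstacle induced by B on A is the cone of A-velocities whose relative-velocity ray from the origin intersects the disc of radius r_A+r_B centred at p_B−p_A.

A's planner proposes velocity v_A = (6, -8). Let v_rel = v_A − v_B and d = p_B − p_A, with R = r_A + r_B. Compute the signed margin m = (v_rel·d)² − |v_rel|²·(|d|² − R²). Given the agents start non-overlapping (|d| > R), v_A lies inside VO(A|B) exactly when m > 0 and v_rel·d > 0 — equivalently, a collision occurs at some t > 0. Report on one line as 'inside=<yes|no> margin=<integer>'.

d = (-19, -8),  |d|² = 425;  R = 4+4 = 8,  c = 425−8² = 361
v_rel = (-1, -12),  |v_rel|² = 145;  v_rel·d = (-1)·(-19) + (-12)·(-8) = 115
145·t² − 230·t + 361 = 0  ⇒  m = 115² − 145·361 = -39120
m = -39120 < 0,  v_rel·d = 115 > 0  ⇒  outside

inside=no margin=-39120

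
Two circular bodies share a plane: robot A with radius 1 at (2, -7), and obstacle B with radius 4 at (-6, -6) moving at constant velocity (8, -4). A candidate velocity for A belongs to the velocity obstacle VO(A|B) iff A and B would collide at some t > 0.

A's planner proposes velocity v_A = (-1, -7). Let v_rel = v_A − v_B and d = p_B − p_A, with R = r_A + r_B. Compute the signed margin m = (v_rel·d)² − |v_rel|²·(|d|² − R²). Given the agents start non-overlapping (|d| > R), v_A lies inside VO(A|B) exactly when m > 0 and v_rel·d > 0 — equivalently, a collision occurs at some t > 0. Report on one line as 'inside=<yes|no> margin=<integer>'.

d = (-8, 1),  |d|² = 65;  R = 1+4 = 5,  c = 65−5² = 40
v_rel = (-9, -3),  |v_rel|² = 90;  v_rel·d = (-9)·(-8) + (-3)·(1) = 69
90·t² − 138·t + 40 = 0  ⇒  m = 69² − 90·40 = 1161
m = 1161 > 0,  v_rel·d = 69 > 0  ⇒  inside

inside=yes margin=1161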